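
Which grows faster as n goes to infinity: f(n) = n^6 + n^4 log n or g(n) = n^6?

f(n) = n^6 + n^4 log n and g(n) = n^6 are Theta of each other: the lower-order n^4 log n term is o(n^6); both are Theta(n^6).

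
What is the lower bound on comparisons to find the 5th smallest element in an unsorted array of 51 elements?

Finding the 5th smallest of 51 elements requires Omega(n) comparisons. Every element must participate in at least one comparison; otherwise it could be the 5th smallest.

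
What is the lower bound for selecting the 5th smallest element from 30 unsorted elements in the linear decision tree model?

Selecting the 5th smallest of 30 elements requires Omega(n) comparisons. Every element must be compared at least once. The BFPRT algorithm achieves O(n), making this tight.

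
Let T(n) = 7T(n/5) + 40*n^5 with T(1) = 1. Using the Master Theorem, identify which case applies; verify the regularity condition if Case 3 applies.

a=7, b=5, f(n)=40*n^5.
log_5(7) = 1.209 < 5.
f(n) = Omega(n^(1.209+epsilon)) for some epsilon > 0, so Case 3 is the candidate.
Regularity: a*f(n/b) = 7*40*(n/5)^5 = (7/3125)*40*n^5 <= c*f(n) with c = 7/3125 < 1. Satisfied.
Case 3: T(n) = Theta(n^5).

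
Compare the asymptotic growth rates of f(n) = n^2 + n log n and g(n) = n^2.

f(n) = n^2 + n log n and g(n) = n^2 are Theta of each other: the lower-order n log n term is o(n^2); both are Theta(n^2).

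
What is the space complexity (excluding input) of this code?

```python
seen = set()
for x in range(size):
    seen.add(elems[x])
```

Space complexity: O(n).
Auxiliary storage grows linearly with the input size n in the worst case.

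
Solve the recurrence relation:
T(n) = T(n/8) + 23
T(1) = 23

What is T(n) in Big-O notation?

Each step divides n by 8 and adds 23. After log_8(n) steps, T(n) = O(log n).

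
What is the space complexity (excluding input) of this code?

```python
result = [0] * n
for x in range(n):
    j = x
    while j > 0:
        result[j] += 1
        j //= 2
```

Space complexity: O(n).
Auxiliary storage grows linearly with the input size n in the worst case.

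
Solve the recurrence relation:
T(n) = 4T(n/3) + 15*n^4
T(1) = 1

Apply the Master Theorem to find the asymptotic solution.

a=4, b=3, f(n)=15*n^4. log_3(4) = 1.262 < 4. Case 3: T(n) = O(n^4).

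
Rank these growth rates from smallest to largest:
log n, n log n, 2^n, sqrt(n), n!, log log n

Ordered by growth rate: log log n < log n < sqrt(n) < n log n < 2^n < n!.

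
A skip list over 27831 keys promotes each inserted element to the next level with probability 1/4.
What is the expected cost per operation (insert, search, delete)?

Expected number of levels is O(log_4(27831)) = O(log n). A search visits O(1) expected nodes per level over O(log n) levels. Insert/delete are a search plus O(1) pointer updates per level. Expected O(log n) per operation.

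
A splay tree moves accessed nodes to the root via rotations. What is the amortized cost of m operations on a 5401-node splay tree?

Using a potential function Phi = sum of log(size of subtree) for each node, each splay operation has amortized cost O(log n) where n = 5401. Bad individual operations (O(n)) are offset by decreased potential.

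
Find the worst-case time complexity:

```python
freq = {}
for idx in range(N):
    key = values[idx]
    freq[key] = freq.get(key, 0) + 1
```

Time complexity: O(n).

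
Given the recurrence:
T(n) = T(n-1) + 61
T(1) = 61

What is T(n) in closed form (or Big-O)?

Unrolling: T(n) = T(n-1) + 61 = T(n-2) + 2*61 = ... = T(1) + (n-1)*61 = 61 + (n-1)*61 = 61n.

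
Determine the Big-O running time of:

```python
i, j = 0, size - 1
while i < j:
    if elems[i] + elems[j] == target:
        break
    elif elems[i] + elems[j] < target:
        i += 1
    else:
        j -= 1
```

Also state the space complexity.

Time complexity: O(n).
Space complexity: O(1).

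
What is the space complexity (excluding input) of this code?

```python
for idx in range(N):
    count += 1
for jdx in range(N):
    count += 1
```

Space complexity: O(1).
Only a constant amount of auxiliary storage is used; nothing grows with n.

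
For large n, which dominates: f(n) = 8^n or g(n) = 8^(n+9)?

f(n) = 8^n and g(n) = 8^(n+9) are Theta of each other: 8^(n+9) = 8^9 * 8^n = Theta(8^n).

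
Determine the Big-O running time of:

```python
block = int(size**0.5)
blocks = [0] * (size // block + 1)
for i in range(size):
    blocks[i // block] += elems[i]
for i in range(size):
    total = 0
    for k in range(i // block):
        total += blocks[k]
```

Time complexity: O(n * sqrt(n)).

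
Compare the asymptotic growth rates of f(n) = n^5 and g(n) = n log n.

f(n) = n^5 grows faster: n^5 / (n log n) = n^4/log n -> infinity.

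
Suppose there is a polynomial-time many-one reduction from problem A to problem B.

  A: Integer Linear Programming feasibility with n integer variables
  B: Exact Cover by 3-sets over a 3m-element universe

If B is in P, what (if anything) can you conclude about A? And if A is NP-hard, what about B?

A poly-time reduction A <=_p B means any A-instance can be transformed to a B-instance in poly time.
If B is in P: compose the reduction with B's poly-time algorithm to solve A in poly time, so A is in P.
If A is NP-hard: every NP problem reduces to A, which reduces to B; composing reductions, every NP problem reduces to B, so B is NP-hard.
(Here in fact A is NP-complete and B is NP-complete.)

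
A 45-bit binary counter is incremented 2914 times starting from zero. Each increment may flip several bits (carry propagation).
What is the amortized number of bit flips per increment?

Bit i flips on every 2^i-th increment, so over 2914 increments bit i flips floor(2914/2^i) times. Summing over i: total flips < 2 * 2914. Amortized: < 2 = O(1) per increment.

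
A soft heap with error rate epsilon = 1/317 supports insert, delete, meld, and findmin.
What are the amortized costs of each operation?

Soft heaps (Chazelle) allow up to an epsilon = 1/317 fraction of elements to have corrupted (raised) keys. Insert is O(log(1/epsilon)) = O(log 317) amortized -- the structure maintains heap-ordered binary trees of rank bounded by O(log(1/epsilon)). Meld concatenates root lists: O(1) amortized. Delete and findmin are O(1) amortized.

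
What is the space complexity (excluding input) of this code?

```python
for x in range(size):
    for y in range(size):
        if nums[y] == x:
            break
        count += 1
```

Space complexity: O(1).
Only a constant amount of auxiliary storage is used; nothing grows with n.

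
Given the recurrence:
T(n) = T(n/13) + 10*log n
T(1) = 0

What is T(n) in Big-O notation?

Each of the log_13(n) levels adds O(log n). T(n) = O(log^2 n).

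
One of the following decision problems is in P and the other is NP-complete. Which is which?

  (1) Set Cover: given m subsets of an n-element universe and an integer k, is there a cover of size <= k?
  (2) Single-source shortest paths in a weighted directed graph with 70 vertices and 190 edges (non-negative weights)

(1) is NP-complete: one of Karp's 21 NP-complete problems (with k part of the input).
(2) is P: Dijkstra's algorithm runs in O((V+E) log V).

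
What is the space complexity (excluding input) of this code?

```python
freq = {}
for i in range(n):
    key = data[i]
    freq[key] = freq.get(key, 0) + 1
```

Space complexity: O(n).
Auxiliary storage grows linearly with the input size n in the worst case.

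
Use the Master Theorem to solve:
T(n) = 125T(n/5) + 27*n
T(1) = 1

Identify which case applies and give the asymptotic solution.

a=125, b=5, f(n)=27*n.
log_5(125) = 3 > 1.
Since f(n) = O(n^1) is polynomially smaller than n^3, Case 1 applies.
T(n) = Theta(n^3).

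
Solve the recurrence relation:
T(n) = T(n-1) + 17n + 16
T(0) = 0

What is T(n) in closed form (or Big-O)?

Dominant term in sum is 17*sum(i, i=1..n) = 17*n*(n+1)/2 = O(n^2).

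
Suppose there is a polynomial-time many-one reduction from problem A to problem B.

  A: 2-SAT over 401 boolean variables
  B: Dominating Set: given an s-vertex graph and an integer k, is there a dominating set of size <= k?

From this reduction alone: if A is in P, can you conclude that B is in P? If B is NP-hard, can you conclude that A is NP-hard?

A poly-time reduction A <=_p B transfers tractability DOWN (B easy => A easy) and hardness UP (A hard => B hard), not the reverse.
From A in P, the reduction alone does NOT give B in P: any problem in P trivially reduces to SAT, yet SAT is not known to be in P.
From B NP-hard, the reduction alone does NOT give A NP-hard: again, easy problems reduce to hard ones.
(Here in fact A is P and B is NP-complete.)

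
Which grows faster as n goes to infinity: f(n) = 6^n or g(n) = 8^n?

g(n) = 8^n grows faster: (8/6)^n -> infinity since 8/6 > 1.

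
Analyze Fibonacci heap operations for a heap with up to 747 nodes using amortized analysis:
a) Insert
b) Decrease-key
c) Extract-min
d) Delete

Fibonacci heaps use lazy consolidation. Potential function Phi = t + 2m (t = number of trees, m = marked nodes).
- Insert: O(1) actual, Delta Phi = +1 (one new tree) => O(1) amortized.
- Decrease-key: with c cascading cuts, actual cost is O(c); Delta Phi <= c - 2(c-1) + 2 = 4 - c (c new trees; >= c-1 marks cleared; <= 1 new mark). Amortized O(c) + (4 - c) = O(1).
- Extract-min: O(D(n) + t) actual; consolidation drops t to <= D(n)+1, so Delta Phi pays for the t term. D(n) = O(log n) for n = 747 => O(log n) amortized.
- Delete: decrease-key to -inf then extract-min = O(log n).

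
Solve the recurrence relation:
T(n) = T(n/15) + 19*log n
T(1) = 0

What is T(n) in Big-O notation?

Each of the log_15(n) levels adds O(log n). T(n) = O(log^2 n).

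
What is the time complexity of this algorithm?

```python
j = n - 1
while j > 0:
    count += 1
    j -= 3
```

Time complexity: O(n).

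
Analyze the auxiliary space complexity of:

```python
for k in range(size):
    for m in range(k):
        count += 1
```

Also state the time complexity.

Space complexity: O(1).
Only a constant amount of auxiliary storage is used; nothing grows with n.
Time complexity: O(n^2).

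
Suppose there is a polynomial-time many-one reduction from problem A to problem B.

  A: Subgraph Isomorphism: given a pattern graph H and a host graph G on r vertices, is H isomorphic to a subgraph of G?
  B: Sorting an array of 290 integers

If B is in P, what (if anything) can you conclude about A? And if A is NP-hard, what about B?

A poly-time reduction A <=_p B means any A-instance can be transformed to a B-instance in poly time.
If B is in P: compose the reduction with B's poly-time algorithm to solve A in poly time, so A is in P.
If A is NP-hard: every NP problem reduces to A, which reduces to B; composing reductions, every NP problem reduces to B, so B is NP-hard.
(Here in fact A is NP-complete and B is in P, so no such reduction is known -- its existence would imply P = NP; the analysis concerns only what the assumed reduction would or would not let you conclude.)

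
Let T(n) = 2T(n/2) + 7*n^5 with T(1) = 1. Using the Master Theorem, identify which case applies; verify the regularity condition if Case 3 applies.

a=2, b=2, f(n)=7*n^5.
log_2(2) = 1 < 5.
f(n) = Omega(n^(1+epsilon)) for some epsilon > 0, so Case 3 is the candidate.
Regularity: a*f(n/b) = 2*7*(n/2)^5 = (2/32)*7*n^5 <= c*f(n) with c = 2/32 < 1. Satisfied.
Case 3: T(n) = Theta(n^5).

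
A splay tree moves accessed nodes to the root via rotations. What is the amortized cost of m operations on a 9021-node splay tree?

Using a potential function Phi = sum of log(size of subtree) for each node, each splay operation has amortized cost O(log n) where n = 9021. Bad individual operations (O(n)) are offset by decreased potential.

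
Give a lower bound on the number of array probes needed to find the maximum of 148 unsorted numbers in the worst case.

Adversary: any unprobed cell could hold a value larger than everything seen so far. If fewer than 148 cells are probed, the adversary places the max in an unprobed cell. So all 148 cells must be examined; together with 148-1 comparisons this is tight.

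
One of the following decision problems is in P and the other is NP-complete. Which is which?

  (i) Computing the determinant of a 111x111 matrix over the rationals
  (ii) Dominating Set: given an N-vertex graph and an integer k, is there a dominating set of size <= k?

(i) is P: Gaussian elimination runs in O(n^3).
(ii) is NP-complete: reduces from Set Cover (with k part of the input).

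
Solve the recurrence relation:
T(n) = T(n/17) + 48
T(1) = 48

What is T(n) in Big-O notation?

Each step divides n by 17 and adds 48. After log_17(n) steps, T(n) = O(log n).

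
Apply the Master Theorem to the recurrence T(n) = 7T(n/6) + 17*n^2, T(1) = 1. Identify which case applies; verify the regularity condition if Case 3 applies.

a=7, b=6, f(n)=17*n^2.
log_6(7) = 1.086 < 2.
f(n) = Omega(n^(1.086+epsilon)) for some epsilon > 0, so Case 3 is the candidate.
Regularity: a*f(n/b) = 7*17*(n/6)^2 = (7/36)*17*n^2 <= c*f(n) with c = 7/36 < 1. Satisfied.
Case 3: T(n) = Theta(n^2).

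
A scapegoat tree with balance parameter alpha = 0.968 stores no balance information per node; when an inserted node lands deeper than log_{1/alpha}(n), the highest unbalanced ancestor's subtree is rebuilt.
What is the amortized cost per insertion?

Search/insert path is O(log n). A rebuild of a subtree of size s costs O(s), but with alpha = 0.968 at least Omega(s) insertions must have occurred in that subtree since its last rebuild. Charging O(1) of the rebuild to each such insertion gives O(log n) amortized.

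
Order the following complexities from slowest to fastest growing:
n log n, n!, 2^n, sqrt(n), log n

Ordered by growth rate: log n < sqrt(n) < n log n < 2^n < n!.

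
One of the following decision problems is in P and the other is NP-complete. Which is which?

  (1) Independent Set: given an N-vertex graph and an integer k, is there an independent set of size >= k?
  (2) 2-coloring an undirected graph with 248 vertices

(1) is NP-complete: complement of Clique (with k part of the input).
(2) is P: 2-coloring is bipartiteness testing via BFS, O(V+E).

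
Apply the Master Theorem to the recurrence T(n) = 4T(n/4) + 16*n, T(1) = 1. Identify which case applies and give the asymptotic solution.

a=4, b=4, f(n)=16*n.
log_4(4) = 1, so n^(log_b(a)) = n.
f(n) = Theta(n), so Case 2 applies.
T(n) = Theta(n log n).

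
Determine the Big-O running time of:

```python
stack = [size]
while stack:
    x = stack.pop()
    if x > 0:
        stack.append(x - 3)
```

Time complexity: O(n).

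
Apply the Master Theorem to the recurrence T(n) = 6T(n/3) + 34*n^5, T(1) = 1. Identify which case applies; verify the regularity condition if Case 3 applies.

a=6, b=3, f(n)=34*n^5.
log_3(6) = 1.631 < 5.
f(n) = Omega(n^(1.631+epsilon)) for some epsilon > 0, so Case 3 is the candidate.
Regularity: a*f(n/b) = 6*34*(n/3)^5 = (6/243)*34*n^5 <= c*f(n) with c = 6/243 < 1. Satisfied.
Case 3: T(n) = Theta(n^5).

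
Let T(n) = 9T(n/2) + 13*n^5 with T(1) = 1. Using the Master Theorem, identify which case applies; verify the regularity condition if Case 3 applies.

a=9, b=2, f(n)=13*n^5.
log_2(9) = 3.17 < 5.
f(n) = Omega(n^(3.17+epsilon)) for some epsilon > 0, so Case 3 is the candidate.
Regularity: a*f(n/b) = 9*13*(n/2)^5 = (9/32)*13*n^5 <= c*f(n) with c = 9/32 < 1. Satisfied.
Case 3: T(n) = Theta(n^5).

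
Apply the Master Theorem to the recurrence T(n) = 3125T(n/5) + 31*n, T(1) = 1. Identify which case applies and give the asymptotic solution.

a=3125, b=5, f(n)=31*n.
log_5(3125) = 5 > 1.
Since f(n) = O(n^1) is polynomially smaller than n^5, Case 1 applies.
T(n) = Theta(n^5).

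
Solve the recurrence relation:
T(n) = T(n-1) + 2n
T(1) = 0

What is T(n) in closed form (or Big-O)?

Unrolling: T(n) = 0 + 2*(2 + 3 + ... + n) = 0 + 2*(n(n+1)/2 - 1) = O(n^2).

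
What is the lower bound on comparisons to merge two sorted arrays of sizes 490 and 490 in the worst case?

Adversary: with |490 - 490| <= 1 the inputs can be fully interleaved so that every adjacent pair in the merged output comes from different arrays. Then each of the 979 adjacent pairs must be directly compared, or the algorithm cannot determine their relative order. Standard merge meets this bound.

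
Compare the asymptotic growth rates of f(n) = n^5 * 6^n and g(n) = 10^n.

g(n) = 10^n grows faster: 10^n / (n^5 6^n) = (10/6)^n / n^5 -> infinity since 10/6 > 1.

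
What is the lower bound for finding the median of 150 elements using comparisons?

To find the median of 150 elements, every element must be compared at least once, so the lower bound is Omega(n). The BFPRT algorithm achieves O(n), making this tight.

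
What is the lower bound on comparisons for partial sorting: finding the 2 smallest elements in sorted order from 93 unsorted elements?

Finding 2 smallest of 93 in sorted order: Omega(93) to identify the 2 smallest, plus Omega(2 log 2) to sort them. Total: Omega(n + k log k).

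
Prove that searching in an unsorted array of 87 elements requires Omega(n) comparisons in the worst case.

An adversary can always place the target in the last position checked. Until all 87 positions are examined, the target might be in any unchecked position. Therefore 87 comparisons are necessary.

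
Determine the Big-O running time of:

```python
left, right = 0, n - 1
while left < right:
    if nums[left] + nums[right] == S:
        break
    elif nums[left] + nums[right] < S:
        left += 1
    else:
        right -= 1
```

Time complexity: O(n).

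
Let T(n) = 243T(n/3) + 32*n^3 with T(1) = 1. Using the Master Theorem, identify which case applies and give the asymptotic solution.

a=243, b=3, f(n)=32*n^3.
log_3(243) = 5 > 3.
Since f(n) = O(n^3) is polynomially smaller than n^5, Case 1 applies.
T(n) = Theta(n^5).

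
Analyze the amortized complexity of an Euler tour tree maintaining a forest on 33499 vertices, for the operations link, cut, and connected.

An Euler tour tree stores each tree's Euler tour as a balanced BST keyed by tour position. On 33499 vertices: link concatenates two tours via O(1) splits/joins of size <= 2*33499 (O(log n)); cut splits the tour at the two occurrences of the edge (O(log n)); connected compares BST roots (O(log n) to find the root). All O(log n) amortized.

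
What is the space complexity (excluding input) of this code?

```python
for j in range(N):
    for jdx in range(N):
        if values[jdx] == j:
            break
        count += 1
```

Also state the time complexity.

Space complexity: O(1).
Only a constant amount of auxiliary storage is used; nothing grows with n.
Time complexity: O(n^2).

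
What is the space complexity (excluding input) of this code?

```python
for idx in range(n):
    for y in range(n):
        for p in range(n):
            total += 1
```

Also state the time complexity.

Space complexity: O(1).
Only a constant amount of auxiliary storage is used; nothing grows with n.
Time complexity: O(n^3).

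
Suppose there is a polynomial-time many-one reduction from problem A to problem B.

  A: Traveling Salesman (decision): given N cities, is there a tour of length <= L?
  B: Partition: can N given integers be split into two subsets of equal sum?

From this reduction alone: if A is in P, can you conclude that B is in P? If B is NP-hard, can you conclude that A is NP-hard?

A poly-time reduction A <=_p B transfers tractability DOWN (B easy => A easy) and hardness UP (A hard => B hard), not the reverse.
From A in P, the reduction alone does NOT give B in P: any problem in P trivially reduces to SAT, yet SAT is not known to be in P.
From B NP-hard, the reduction alone does NOT give A NP-hard: again, easy problems reduce to hard ones.
(Here in fact A is NP-complete and B is NP-complete.)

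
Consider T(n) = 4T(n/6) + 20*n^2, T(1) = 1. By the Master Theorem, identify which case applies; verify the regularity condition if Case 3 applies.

a=4, b=6, f(n)=20*n^2.
log_6(4) = 0.7737 < 2.
f(n) = Omega(n^(0.7737+epsilon)) for some epsilon > 0, so Case 3 is the candidate.
Regularity: a*f(n/b) = 4*20*(n/6)^2 = (4/36)*20*n^2 <= c*f(n) with c = 4/36 < 1. Satisfied.
Case 3: T(n) = Theta(n^2).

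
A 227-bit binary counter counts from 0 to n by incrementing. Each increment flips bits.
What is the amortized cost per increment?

Bit i flips every 2^i increments. Total flips over n increments: sum_{i=0}^{227} n/2^i < 2n. Amortized cost: 2n/n = O(1).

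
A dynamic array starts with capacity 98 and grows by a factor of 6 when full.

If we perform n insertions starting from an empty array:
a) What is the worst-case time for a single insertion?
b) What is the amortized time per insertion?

(a) Worst-case single insertion: O(n) -- when the array is full at capacity c, the resize copies all c elements, and c can be Theta(n).
(b) Resizes happen at sizes 98, 588, 3528, ... Total copy cost for n insertions: 98 + 588 + ... = O(n) (geometric series with ratio 1/6). Amortized cost per insertion: O(n)/n = O(1).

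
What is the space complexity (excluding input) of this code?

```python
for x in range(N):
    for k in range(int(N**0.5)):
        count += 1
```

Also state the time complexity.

Space complexity: O(1).
Only a constant amount of auxiliary storage is used; nothing grows with n.
Time complexity: O(n * sqrt(n)).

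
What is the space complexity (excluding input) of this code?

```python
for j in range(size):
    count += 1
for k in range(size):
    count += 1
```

Space complexity: O(1).
Only a constant amount of auxiliary storage is used; nothing grows with n.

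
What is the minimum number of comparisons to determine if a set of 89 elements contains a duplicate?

Determining if 89 elements are all distinct requires Omega(n log n) comparisons in the comparison model. This follows from the element distinctness lower bound.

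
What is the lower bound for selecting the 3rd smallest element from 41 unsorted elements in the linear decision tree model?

Selecting the 3rd smallest of 41 elements requires Omega(n) comparisons. Every element must be compared at least once. The BFPRT algorithm achieves O(n), making this tight.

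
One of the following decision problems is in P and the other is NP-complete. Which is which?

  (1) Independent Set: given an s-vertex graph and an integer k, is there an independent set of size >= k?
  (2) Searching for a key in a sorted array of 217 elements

(1) is NP-complete: complement of Clique (with k part of the input).
(2) is P: binary search runs in O(log n).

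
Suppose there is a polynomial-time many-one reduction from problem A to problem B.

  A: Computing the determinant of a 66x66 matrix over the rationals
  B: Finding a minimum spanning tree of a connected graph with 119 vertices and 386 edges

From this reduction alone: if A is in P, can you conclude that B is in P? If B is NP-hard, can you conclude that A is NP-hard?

A poly-time reduction A <=_p B transfers tractability DOWN (B easy => A easy) and hardness UP (A hard => B hard), not the reverse.
From A in P, the reduction alone does NOT give B in P: any problem in P trivially reduces to SAT, yet SAT is not known to be in P.
From B NP-hard, the reduction alone does NOT give A NP-hard: again, easy problems reduce to hard ones.
(Here in fact A is P and B is P.)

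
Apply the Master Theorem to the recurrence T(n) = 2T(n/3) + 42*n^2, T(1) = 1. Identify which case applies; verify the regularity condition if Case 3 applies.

a=2, b=3, f(n)=42*n^2.
log_3(2) = 0.6309 < 2.
f(n) = Omega(n^(0.6309+epsilon)) for some epsilon > 0, so Case 3 is the candidate.
Regularity: a*f(n/b) = 2*42*(n/3)^2 = (2/9)*42*n^2 <= c*f(n) with c = 2/9 < 1. Satisfied.
Case 3: T(n) = Theta(n^2).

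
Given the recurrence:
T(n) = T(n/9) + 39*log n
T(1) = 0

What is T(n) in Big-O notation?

Each of the log_9(n) levels adds O(log n). T(n) = O(log^2 n).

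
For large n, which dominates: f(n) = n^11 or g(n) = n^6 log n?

f(n) = n^11 grows faster: n^11 / (n^6 log n) = n^5/log n -> infinity.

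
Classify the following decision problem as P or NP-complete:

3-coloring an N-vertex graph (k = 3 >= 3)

This problem is NP-complete: graph k-coloring for k>=3 is NP-complete by reduction from 3-SAT.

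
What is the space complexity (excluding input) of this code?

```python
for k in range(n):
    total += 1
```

Space complexity: O(1).
Only a constant amount of auxiliary storage is used; nothing grows with n.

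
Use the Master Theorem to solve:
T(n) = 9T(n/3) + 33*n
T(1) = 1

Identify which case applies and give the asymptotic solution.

a=9, b=3, f(n)=33*n.
log_3(9) = 2 > 1.
Since f(n) = O(n^1) is polynomially smaller than n^2, Case 1 applies.
T(n) = Theta(n^2).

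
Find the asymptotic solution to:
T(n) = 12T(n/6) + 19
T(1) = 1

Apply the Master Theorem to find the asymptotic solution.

a=12, b=6, f(n)=19. log_6(12) = 1.387. Case 1 of Master Theorem: T(n) = O(n^1.387).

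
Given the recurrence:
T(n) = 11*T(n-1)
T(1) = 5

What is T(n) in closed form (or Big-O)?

Each step multiplies by 11. T(n) = T(1)*11^(n-1) = 5*11^(n-1).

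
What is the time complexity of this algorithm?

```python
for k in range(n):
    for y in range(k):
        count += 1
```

Time complexity: O(n^2).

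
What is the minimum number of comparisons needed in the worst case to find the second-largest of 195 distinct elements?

Lower bound: finding the max needs 195-1 comparisons. By the adversary weight-doubling argument, the max must personally win >= ceil(log_2(195)) = 8 comparisons; the 2nd-largest is among those 8 losers, needing 8-1 more comparisons. Total >= 195-1 + 8-1 = 201. A balanced knockout tournament achieves this.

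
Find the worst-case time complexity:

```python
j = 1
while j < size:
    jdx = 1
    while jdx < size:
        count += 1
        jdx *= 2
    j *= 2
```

Time complexity: O(log^2 n).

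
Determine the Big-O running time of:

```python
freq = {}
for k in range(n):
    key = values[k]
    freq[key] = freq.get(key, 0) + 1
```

Time complexity: O(n).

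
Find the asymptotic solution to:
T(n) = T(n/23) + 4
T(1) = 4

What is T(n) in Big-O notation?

Each step divides n by 23 and adds 4. After log_23(n) steps, T(n) = O(log n).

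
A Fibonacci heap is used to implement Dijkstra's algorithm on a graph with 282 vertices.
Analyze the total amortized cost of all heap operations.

Dijkstra performs 282 insert, 282 extract-min, and at most E decrease-key operations. With Fibonacci heap: insert O(1) amortized, extract-min O(log n) amortized, decrease-key O(1) amortized. Total with n = 282: O(n * 1 + n * log n + E * 1) = O(n log n + E).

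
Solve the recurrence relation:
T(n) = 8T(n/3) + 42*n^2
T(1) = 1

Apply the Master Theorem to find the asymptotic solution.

a=8, b=3, f(n)=42*n^2. log_3(8) = 1.893 < 2. Case 3: T(n) = O(n^2).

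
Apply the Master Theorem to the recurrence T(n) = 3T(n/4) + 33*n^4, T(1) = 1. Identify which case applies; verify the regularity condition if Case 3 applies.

a=3, b=4, f(n)=33*n^4.
log_4(3) = 0.7925 < 4.
f(n) = Omega(n^(0.7925+epsilon)) for some epsilon > 0, so Case 3 is the candidate.
Regularity: a*f(n/b) = 3*33*(n/4)^4 = (3/256)*33*n^4 <= c*f(n) with c = 3/256 < 1. Satisfied.
Case 3: T(n) = Theta(n^4).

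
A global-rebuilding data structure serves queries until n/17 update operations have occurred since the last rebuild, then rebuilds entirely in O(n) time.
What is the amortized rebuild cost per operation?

The O(n) rebuild is triggered by n/17 operations, so each contributes O(n)/(n/17) = O(17) = O(1) to the rebuild cost.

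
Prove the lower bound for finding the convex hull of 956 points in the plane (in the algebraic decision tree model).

Reduction from sorting: given 956 numbers x_1,...,x_{956}, map x_i to the point (x_i, x_i^2) on the parabola y = x^2. All points are on the convex hull, and walking the hull gives them in sorted x-order. Since sorting requires Omega(n log n), so does planar convex hull.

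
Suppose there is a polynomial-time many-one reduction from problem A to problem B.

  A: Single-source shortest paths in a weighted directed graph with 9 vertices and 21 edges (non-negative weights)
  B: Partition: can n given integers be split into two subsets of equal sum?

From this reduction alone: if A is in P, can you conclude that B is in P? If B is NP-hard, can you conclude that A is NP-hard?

A poly-time reduction A <=_p B transfers tractability DOWN (B easy => A easy) and hardness UP (A hard => B hard), not the reverse.
From A in P, the reduction alone does NOT give B in P: any problem in P trivially reduces to SAT, yet SAT is not known to be in P.
From B NP-hard, the reduction alone does NOT give A NP-hard: again, easy problems reduce to hard ones.
(Here in fact A is P and B is NP-complete.)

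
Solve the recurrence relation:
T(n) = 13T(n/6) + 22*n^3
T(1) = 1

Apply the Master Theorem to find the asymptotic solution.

a=13, b=6, f(n)=22*n^3. log_6(13) = 1.432 < 3. Case 3: T(n) = O(n^3).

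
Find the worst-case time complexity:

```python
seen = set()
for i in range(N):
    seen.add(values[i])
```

Time complexity: O(n).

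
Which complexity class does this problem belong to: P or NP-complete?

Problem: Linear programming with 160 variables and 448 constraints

This problem is in P: the ellipsoid and interior-point methods run in polynomial time.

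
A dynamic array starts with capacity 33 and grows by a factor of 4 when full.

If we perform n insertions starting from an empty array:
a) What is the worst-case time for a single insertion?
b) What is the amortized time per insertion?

(a) Worst-case single insertion: O(n) -- when the array is full at capacity c, the resize copies all c elements, and c can be Theta(n).
(b) Resizes happen at sizes 33, 132, 528, ... Total copy cost for n insertions: 33 + 132 + ... = O(n) (geometric series with ratio 1/4). Amortized cost per insertion: O(n)/n = O(1).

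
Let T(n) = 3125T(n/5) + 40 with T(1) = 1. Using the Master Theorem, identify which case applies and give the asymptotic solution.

a=3125, b=5, f(n)=40.
log_5(3125) = 5 > 0.
Since f(n) = O(n^0) is polynomially smaller than n^5, Case 1 applies.
T(n) = Theta(n^5).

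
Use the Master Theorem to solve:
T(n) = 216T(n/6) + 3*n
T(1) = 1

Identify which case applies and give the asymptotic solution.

a=216, b=6, f(n)=3*n.
log_6(216) = 3 > 1.
Since f(n) = O(n^1) is polynomially smaller than n^3, Case 1 applies.
T(n) = Theta(n^3).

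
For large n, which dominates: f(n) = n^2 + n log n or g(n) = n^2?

f(n) = n^2 + n log n and g(n) = n^2 are Theta of each other: the lower-order n log n term is o(n^2); both are Theta(n^2).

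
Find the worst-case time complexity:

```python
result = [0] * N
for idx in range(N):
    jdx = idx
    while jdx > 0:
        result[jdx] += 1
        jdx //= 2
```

Time complexity: O(n log n).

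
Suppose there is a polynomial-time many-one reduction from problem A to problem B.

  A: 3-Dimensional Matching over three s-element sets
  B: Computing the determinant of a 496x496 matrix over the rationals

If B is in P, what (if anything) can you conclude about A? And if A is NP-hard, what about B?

A poly-time reduction A <=_p B means any A-instance can be transformed to a B-instance in poly time.
If B is in P: compose the reduction with B's poly-time algorithm to solve A in poly time, so A is in P.
If A is NP-hard: every NP problem reduces to A, which reduces to B; composing reductions, every NP problem reduces to B, so B is NP-hard.
(Here in fact A is NP-complete and B is in P, so no such reduction is known -- its existence would imply P = NP; the analysis concerns only what the assumed reduction would or would not let you conclude.)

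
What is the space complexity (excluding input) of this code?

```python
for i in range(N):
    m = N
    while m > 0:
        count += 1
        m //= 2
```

Space complexity: O(1).
Only a constant amount of auxiliary storage is used; nothing grows with n.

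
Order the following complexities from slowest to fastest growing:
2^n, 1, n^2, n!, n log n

Ordered by growth rate: 1 < n log n < n^2 < 2^n < n!.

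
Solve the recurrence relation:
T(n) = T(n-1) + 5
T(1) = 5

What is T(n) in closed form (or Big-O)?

Unrolling: T(n) = T(n-1) + 5 = T(n-2) + 2*5 = ... = T(1) + (n-1)*5 = 5 + (n-1)*5 = 5n.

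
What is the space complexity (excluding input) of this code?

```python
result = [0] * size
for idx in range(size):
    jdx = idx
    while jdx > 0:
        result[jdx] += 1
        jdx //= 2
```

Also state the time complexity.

Space complexity: O(n).
Auxiliary storage grows linearly with the input size n in the worst case.
Time complexity: O(n log n).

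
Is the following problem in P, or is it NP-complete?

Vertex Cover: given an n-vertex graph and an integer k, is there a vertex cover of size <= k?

This problem is NP-complete: one of Karp's 21 NP-complete problems (with k part of the input; for any fixed constant k it is in P).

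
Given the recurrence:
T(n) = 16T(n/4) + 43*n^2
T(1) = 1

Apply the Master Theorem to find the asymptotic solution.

a=16, b=4, f(n)=43*n^2. log_4(16) = 2. Case 2: T(n) = O(n^2 log n).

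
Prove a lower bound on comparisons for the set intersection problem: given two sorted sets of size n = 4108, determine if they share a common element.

For two sorted arrays of size n = 4108, any correct algorithm must examine Omega(n) elements. If fewer are examined, an adversary places a common element in an unexamined gap. A merge-based scan achieves O(n), so the bound is tight.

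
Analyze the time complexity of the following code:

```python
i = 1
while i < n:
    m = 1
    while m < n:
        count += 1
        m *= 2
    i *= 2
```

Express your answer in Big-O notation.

Time complexity: O(log^2 n).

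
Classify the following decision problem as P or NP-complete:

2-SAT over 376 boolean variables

This problem is in P: 2-SAT is solvable in linear time via implication-graph SCCs.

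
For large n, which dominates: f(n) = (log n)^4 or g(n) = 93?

f(n) = (log n)^4 grows faster: any unbounded function dominates a constant.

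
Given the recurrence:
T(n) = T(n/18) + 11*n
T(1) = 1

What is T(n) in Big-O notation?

Geometric series: 11*n*(1 + 1/18 + 1/18^2 + ...) = O(n). T(n) = O(n).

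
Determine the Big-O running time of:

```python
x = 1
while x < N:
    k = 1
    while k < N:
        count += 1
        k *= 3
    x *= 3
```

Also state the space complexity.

Time complexity: O(log^2 n).
Space complexity: O(1).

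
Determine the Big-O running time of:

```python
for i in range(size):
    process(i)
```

Time complexity: O(n).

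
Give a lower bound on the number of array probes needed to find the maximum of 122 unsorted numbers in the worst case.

Adversary: any unprobed cell could hold a value larger than everything seen so far. If fewer than 122 cells are probed, the adversary places the max in an unprobed cell. So all 122 cells must be examined; together with 122-1 comparisons this is tight.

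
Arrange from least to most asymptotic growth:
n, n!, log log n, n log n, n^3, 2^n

Ordered by growth rate: log log n < n < n log n < n^3 < 2^n < n!.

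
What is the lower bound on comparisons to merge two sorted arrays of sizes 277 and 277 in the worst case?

Adversary: with |277 - 277| <= 1 the inputs can be fully interleaved so that every adjacent pair in the merged output comes from different arrays. Then each of the 553 adjacent pairs must be directly compared, or the algorithm cannot determine their relative order. Standard merge meets this bound.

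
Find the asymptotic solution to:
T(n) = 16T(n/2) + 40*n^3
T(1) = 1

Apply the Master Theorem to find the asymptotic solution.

a=16, b=2, f(n)=40*n^3. log_2(16) = 4. Case 1 of Master Theorem: T(n) = O(n^4).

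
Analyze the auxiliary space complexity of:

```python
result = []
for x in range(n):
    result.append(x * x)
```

Space complexity: O(n).
Auxiliary storage grows linearly with the input size n in the worst case.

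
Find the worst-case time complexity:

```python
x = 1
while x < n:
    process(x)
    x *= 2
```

Time complexity: O(log n).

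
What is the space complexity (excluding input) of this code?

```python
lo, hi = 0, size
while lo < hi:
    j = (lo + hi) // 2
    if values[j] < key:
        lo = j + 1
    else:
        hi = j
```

Space complexity: O(1).
Only a constant amount of auxiliary storage is used; nothing grows with n.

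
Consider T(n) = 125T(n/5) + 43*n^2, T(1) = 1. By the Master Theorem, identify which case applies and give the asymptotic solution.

a=125, b=5, f(n)=43*n^2.
log_5(125) = 3 > 2.
Since f(n) = O(n^2) is polynomially smaller than n^3, Case 1 applies.
T(n) = Theta(n^3).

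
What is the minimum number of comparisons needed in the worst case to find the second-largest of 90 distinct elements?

Lower bound: finding the max needs 90-1 comparisons. By the adversary weight-doubling argument, the max must personally win >= ceil(log_2(90)) = 7 comparisons; the 2nd-largest is among those 7 losers, needing 7-1 more comparisons. Total >= 90-1 + 7-1 = 95. A balanced knockout tournament achieves this.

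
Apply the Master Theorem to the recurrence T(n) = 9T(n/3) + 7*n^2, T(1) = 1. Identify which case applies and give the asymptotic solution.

a=9, b=3, f(n)=7*n^2.
log_3(9) = 2, so n^(log_b(a)) = n^2.
f(n) = Theta(n^2), so Case 2 applies.
T(n) = Theta(n^2 log n).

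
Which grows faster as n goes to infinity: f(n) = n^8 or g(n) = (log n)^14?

f(n) = n^8 grows faster: any positive polynomial dominates any polylog.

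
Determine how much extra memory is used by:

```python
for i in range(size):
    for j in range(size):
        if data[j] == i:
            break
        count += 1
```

Space complexity: O(1).
Only a constant amount of auxiliary storage is used; nothing grows with n.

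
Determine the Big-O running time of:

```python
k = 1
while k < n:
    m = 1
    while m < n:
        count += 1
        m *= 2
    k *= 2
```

Time complexity: O(log^2 n).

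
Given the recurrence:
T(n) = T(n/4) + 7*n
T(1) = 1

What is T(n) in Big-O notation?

Geometric series: 7*n*(1 + 1/4 + 1/4^2 + ...) = O(n). T(n) = O(n).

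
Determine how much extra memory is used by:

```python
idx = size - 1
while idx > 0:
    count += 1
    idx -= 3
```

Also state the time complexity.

Space complexity: O(1).
Only a constant amount of auxiliary storage is used; nothing grows with n.
Time complexity: O(n).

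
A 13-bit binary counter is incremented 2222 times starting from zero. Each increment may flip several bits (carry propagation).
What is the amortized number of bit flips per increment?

Bit i flips on every 2^i-th increment, so over 2222 increments bit i flips floor(2222/2^i) times. Summing over i: total flips < 2 * 2222. Amortized: < 2 = O(1) per increment.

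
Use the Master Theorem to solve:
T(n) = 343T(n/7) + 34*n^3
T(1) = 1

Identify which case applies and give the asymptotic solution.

a=343, b=7, f(n)=34*n^3.
log_7(343) = 3, so n^(log_b(a)) = n^3.
f(n) = Theta(n^3), so Case 2 applies.
T(n) = Theta(n^3 log n).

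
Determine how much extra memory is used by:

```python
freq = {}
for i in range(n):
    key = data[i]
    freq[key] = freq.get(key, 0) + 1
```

Space complexity: O(n).
Auxiliary storage grows linearly with the input size n in the worst case.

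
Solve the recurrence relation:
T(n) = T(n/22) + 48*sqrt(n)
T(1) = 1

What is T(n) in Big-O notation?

Each level contributes sqrt(n/22^k). Geometric series with ratio 1/sqrt(22) < 1 sums to O(sqrt(n)).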